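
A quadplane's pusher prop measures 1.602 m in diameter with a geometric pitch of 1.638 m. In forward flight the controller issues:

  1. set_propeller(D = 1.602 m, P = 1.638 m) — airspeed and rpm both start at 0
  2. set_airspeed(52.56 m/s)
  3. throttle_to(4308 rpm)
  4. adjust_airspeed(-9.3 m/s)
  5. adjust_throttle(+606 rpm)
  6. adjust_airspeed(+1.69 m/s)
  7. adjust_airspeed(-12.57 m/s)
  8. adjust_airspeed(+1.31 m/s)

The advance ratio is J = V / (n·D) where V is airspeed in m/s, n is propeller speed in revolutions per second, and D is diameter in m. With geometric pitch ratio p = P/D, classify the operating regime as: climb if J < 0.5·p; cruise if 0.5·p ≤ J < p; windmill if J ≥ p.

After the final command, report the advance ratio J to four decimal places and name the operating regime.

set_propeller: D = 1.602 m, P = 1.638 m (p = P/D = 1.022472); state ← (V=0, rpm=0)
set_airspeed(52.56): V ← 52.56 m/s
throttle_to(4308): rpm ← 4308
adjust_airspeed(-9.3): V ← 52.56 -9.3 = 43.26 m/s
adjust_throttle(+606): rpm ← 4308 +606 = 4914
adjust_airspeed(+1.69): V ← 43.26 +1.69 = 44.95 m/s
adjust_airspeed(-12.57): V ← 44.95 -12.57 = 32.38 m/s
adjust_airspeed(+1.31): V ← 32.38 +1.31 = 33.69 m/s
final state: V = 33.69 m/s, rpm = 4914 → n = rpm/60 = 81.900000 rev/s
J = V / (n·D) = 33.69 / (81.900000 × 1.602) = 0.256776
regime bands: climb J<0.5112 | cruise [0.5112, 1.0225) | windmill J≥1.0225
J = 0.2568 → climb

J = 0.2568, regime = climb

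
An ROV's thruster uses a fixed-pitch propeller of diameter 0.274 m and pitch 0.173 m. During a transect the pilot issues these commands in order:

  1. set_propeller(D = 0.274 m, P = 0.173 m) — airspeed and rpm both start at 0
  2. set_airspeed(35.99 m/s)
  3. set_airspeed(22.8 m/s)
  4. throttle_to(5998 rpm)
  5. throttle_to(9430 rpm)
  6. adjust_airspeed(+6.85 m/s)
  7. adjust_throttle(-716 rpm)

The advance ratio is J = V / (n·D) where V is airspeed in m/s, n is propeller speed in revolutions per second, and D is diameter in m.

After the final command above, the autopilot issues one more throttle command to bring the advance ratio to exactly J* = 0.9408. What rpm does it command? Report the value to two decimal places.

set_propeller: D = 0.274 m, P = 0.173 m (p = P/D = 0.631387); state ← (V=0, rpm=0)
set_airspeed(35.99): V ← 35.99 m/s
set_airspeed(22.8): V ← 22.8 m/s
throttle_to(5998): rpm ← 5998
throttle_to(9430): rpm ← 9430
adjust_airspeed(+6.85): V ← 22.8 +6.85 = 29.65 m/s
adjust_throttle(-716): rpm ← 9430 -716 = 8714
final state: V = 29.65 m/s, rpm = 8714 → n = rpm/60 = 145.233333 rev/s
target J* = 0.9408; solve J* = V/(n·D) for n: n = V/(J*·D) = 29.65/(0.9408 × 0.274) = 115.020917 rev/s
rpm = 60·n = 6901.255028

rpm = 6901.26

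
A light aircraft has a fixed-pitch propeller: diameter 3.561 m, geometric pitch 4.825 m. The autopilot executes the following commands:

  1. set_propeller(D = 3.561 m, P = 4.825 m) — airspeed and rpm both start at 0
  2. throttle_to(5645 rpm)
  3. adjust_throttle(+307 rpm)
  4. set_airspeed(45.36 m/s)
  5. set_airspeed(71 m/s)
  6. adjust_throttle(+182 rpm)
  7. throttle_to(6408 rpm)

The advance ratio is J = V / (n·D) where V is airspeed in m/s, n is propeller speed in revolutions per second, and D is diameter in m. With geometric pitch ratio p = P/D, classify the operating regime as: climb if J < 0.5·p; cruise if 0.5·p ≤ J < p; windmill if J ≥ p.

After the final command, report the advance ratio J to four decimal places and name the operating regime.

J = 0.1867, regime = climb

set_propeller: D = 3.561 m, P = 4.825 m (p = P/D = 1.354956); state ← (V=0, rpm=0)
throttle_to(5645): rpm ← 5645
adjust_throttle(+307): rpm ← 5645 +307 = 5952
set_airspeed(45.36): V ← 45.36 m/s
set_airspeed(71): V ← 71 m/s
adjust_throttle(+182): rpm ← 5952 +182 = 6134
throttle_to(6408): rpm ← 6408
final state: V = 71 m/s, rpm = 6408 → n = rpm/60 = 106.800000 rev/s
J = V / (n·D) = 71 / (106.800000 × 3.561) = 0.186687
regime bands: climb J<0.6775 | cruise [0.6775, 1.3550) | windmill J≥1.3550
J = 0.1867 → climb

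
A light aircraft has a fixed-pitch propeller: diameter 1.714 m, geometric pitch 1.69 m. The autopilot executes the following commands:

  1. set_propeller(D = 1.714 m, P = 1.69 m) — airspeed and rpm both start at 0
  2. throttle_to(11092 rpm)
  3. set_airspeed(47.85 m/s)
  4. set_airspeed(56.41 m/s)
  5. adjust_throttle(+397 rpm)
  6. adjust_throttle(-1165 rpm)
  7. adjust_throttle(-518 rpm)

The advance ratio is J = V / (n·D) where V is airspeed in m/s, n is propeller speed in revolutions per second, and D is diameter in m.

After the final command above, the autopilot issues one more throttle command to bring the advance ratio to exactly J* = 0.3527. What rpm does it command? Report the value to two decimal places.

rpm = 5598.75

set_propeller: D = 1.714 m, P = 1.69 m (p = P/D = 0.985998); state ← (V=0, rpm=0)
throttle_to(11092): rpm ← 11092
set_airspeed(47.85): V ← 47.85 m/s
set_airspeed(56.41): V ← 56.41 m/s
adjust_throttle(+397): rpm ← 11092 +397 = 11489
adjust_throttle(-1165): rpm ← 11489 -1165 = 10324
adjust_throttle(-518): rpm ← 10324 -518 = 9806
final state: V = 56.41 m/s, rpm = 9806 → n = rpm/60 = 163.433333 rev/s
target J* = 0.3527; solve J* = V/(n·D) for n: n = V/(J*·D) = 56.41/(0.3527 × 1.714) = 93.312499 rev/s
rpm = 60·n = 5598.749967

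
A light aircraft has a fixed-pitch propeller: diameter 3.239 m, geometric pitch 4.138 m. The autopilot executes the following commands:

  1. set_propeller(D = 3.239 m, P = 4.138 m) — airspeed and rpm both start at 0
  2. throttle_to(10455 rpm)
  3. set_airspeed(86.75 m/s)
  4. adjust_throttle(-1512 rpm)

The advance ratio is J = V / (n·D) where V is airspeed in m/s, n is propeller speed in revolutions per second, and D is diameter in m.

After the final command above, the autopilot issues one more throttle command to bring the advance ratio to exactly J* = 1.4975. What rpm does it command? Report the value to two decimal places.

rpm = 1073.11

set_propeller: D = 3.239 m, P = 4.138 m (p = P/D = 1.277555); state ← (V=0, rpm=0)
throttle_to(10455): rpm ← 10455
set_airspeed(86.75): V ← 86.75 m/s
adjust_throttle(-1512): rpm ← 10455 -1512 = 8943
final state: V = 86.75 m/s, rpm = 8943 → n = rpm/60 = 149.050000 rev/s
target J* = 1.4975; solve J* = V/(n·D) for n: n = V/(J*·D) = 86.75/(1.4975 × 3.239) = 17.885114 rev/s
rpm = 60·n = 1073.106819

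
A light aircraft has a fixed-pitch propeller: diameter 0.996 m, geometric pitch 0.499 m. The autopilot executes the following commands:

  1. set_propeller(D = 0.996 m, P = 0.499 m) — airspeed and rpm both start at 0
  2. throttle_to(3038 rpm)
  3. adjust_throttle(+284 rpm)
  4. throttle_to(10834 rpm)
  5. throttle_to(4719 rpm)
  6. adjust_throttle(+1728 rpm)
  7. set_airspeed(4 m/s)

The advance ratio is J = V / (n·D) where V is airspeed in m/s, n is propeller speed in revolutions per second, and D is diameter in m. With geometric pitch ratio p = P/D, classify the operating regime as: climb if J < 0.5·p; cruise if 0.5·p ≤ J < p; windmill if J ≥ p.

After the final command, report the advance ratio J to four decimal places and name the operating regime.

J = 0.0374, regime = climb

set_propeller: D = 0.996 m, P = 0.499 m (p = P/D = 0.501004); state ← (V=0, rpm=0)
throttle_to(3038): rpm ← 3038
adjust_throttle(+284): rpm ← 3038 +284 = 3322
throttle_to(10834): rpm ← 10834
throttle_to(4719): rpm ← 4719
adjust_throttle(+1728): rpm ← 4719 +1728 = 6447
set_airspeed(4): V ← 4 m/s
final state: V = 4 m/s, rpm = 6447 → n = rpm/60 = 107.450000 rev/s
J = V / (n·D) = 4 / (107.450000 × 0.996) = 0.037376
regime bands: climb J<0.2505 | cruise [0.2505, 0.5010) | windmill J≥0.5010
J = 0.0374 → climb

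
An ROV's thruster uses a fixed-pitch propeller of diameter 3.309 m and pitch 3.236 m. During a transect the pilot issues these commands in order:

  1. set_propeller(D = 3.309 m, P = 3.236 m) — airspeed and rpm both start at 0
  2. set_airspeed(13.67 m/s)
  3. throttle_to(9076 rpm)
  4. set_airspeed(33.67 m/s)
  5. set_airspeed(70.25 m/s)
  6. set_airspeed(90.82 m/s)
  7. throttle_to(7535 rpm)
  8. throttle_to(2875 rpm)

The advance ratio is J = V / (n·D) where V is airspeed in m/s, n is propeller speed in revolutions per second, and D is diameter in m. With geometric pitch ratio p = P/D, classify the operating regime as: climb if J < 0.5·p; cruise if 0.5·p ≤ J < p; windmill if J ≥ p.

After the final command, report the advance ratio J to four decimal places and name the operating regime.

J = 0.5728, regime = cruise

set_propeller: D = 3.309 m, P = 3.236 m (p = P/D = 0.977939); state ← (V=0, rpm=0)
set_airspeed(13.67): V ← 13.67 m/s
throttle_to(9076): rpm ← 9076
set_airspeed(33.67): V ← 33.67 m/s
set_airspeed(70.25): V ← 70.25 m/s
set_airspeed(90.82): V ← 90.82 m/s
throttle_to(7535): rpm ← 7535
throttle_to(2875): rpm ← 2875
final state: V = 90.82 m/s, rpm = 2875 → n = rpm/60 = 47.916667 rev/s
J = V / (n·D) = 90.82 / (47.916667 × 3.309) = 0.572794
regime bands: climb J<0.4890 | cruise [0.4890, 0.9779) | windmill J≥0.9779
J = 0.5728 → cruise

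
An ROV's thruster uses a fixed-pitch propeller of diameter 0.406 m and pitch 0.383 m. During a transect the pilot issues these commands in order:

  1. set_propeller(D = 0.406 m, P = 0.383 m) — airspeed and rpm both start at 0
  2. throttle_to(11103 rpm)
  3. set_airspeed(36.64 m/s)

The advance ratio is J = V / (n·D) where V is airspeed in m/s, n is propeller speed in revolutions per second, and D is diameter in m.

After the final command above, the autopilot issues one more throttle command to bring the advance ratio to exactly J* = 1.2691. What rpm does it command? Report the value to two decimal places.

rpm = 4266.63

set_propeller: D = 0.406 m, P = 0.383 m (p = P/D = 0.943350); state ← (V=0, rpm=0)
throttle_to(11103): rpm ← 11103
set_airspeed(36.64): V ← 36.64 m/s
final state: V = 36.64 m/s, rpm = 11103 → n = rpm/60 = 185.050000 rev/s
target J* = 1.2691; solve J* = V/(n·D) for n: n = V/(J*·D) = 36.64/(1.2691 × 0.406) = 71.110476 rev/s
rpm = 60·n = 4266.628575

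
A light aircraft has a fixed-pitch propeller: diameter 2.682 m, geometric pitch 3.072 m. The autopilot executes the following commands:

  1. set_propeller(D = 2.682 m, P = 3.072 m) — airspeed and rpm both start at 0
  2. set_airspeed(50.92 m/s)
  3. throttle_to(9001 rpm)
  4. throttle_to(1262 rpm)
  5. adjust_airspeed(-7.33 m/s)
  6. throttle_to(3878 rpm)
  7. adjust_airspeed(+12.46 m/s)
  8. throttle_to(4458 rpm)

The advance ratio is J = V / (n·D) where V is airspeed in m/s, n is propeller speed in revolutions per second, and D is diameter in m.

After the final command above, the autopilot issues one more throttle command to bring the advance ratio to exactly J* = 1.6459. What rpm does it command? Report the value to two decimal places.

set_propeller: D = 2.682 m, P = 3.072 m (p = P/D = 1.145414); state ← (V=0, rpm=0)
set_airspeed(50.92): V ← 50.92 m/s
throttle_to(9001): rpm ← 9001
throttle_to(1262): rpm ← 1262
adjust_airspeed(-7.33): V ← 50.92 -7.33 = 43.59 m/s
throttle_to(3878): rpm ← 3878
adjust_airspeed(+12.46): V ← 43.59 +12.46 = 56.05 m/s
throttle_to(4458): rpm ← 4458
final state: V = 56.05 m/s, rpm = 4458 → n = rpm/60 = 74.300000 rev/s
target J* = 1.6459; solve J* = V/(n·D) for n: n = V/(J*·D) = 56.05/(1.6459 × 2.682) = 12.697359 rev/s
rpm = 60·n = 761.841539

rpm = 761.84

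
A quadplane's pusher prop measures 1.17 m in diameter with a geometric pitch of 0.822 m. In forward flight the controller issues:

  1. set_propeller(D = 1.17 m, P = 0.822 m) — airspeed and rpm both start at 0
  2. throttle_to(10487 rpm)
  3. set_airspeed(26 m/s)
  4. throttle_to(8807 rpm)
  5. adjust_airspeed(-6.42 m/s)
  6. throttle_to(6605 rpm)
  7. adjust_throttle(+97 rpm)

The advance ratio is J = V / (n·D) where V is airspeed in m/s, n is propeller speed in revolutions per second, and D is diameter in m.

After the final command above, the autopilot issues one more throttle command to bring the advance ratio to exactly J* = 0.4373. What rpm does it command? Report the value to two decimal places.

rpm = 2296.14

set_propeller: D = 1.17 m, P = 0.822 m (p = P/D = 0.702564); state ← (V=0, rpm=0)
throttle_to(10487): rpm ← 10487
set_airspeed(26): V ← 26 m/s
throttle_to(8807): rpm ← 8807
adjust_airspeed(-6.42): V ← 26 -6.42 = 19.58 m/s
throttle_to(6605): rpm ← 6605
adjust_throttle(+97): rpm ← 6605 +97 = 6702
final state: V = 19.58 m/s, rpm = 6702 → n = rpm/60 = 111.700000 rev/s
target J* = 0.4373; solve J* = V/(n·D) for n: n = V/(J*·D) = 19.58/(0.4373 × 1.17) = 38.269021 rev/s
rpm = 60·n = 2296.141240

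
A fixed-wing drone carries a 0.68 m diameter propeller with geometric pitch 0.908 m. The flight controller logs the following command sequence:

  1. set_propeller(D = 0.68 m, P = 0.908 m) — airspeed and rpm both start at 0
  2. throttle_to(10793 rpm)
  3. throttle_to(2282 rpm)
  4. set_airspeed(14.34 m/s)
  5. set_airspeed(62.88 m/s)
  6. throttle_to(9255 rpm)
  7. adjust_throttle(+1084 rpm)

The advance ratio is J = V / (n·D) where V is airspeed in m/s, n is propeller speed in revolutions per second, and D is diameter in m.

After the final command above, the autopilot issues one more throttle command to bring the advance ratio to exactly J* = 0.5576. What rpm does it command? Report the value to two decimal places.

set_propeller: D = 0.68 m, P = 0.908 m (p = P/D = 1.335294); state ← (V=0, rpm=0)
throttle_to(10793): rpm ← 10793
throttle_to(2282): rpm ← 2282
set_airspeed(14.34): V ← 14.34 m/s
set_airspeed(62.88): V ← 62.88 m/s
throttle_to(9255): rpm ← 9255
adjust_throttle(+1084): rpm ← 9255 +1084 = 10339
final state: V = 62.88 m/s, rpm = 10339 → n = rpm/60 = 172.316667 rev/s
target J* = 0.5576; solve J* = V/(n·D) for n: n = V/(J*·D) = 62.88/(0.5576 × 0.68) = 165.836779 rev/s
rpm = 60·n = 9950.206769

rpm = 9950.21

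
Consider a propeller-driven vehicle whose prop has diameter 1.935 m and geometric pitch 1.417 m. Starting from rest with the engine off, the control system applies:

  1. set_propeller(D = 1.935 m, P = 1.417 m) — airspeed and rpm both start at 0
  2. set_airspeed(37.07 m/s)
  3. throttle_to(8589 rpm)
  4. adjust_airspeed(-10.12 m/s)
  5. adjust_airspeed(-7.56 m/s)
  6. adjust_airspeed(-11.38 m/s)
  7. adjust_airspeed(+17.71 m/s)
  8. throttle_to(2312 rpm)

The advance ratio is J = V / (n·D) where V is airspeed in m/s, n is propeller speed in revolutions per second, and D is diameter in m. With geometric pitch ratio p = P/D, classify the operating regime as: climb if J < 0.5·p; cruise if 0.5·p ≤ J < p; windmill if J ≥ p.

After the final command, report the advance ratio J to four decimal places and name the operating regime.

set_propeller: D = 1.935 m, P = 1.417 m (p = P/D = 0.732300); state ← (V=0, rpm=0)
set_airspeed(37.07): V ← 37.07 m/s
throttle_to(8589): rpm ← 8589
adjust_airspeed(-10.12): V ← 37.07 -10.12 = 26.95 m/s
adjust_airspeed(-7.56): V ← 26.95 -7.56 = 19.39 m/s
adjust_airspeed(-11.38): V ← 19.39 -11.38 = 8.01 m/s
adjust_airspeed(+17.71): V ← 8.01 +17.71 = 25.72 m/s
throttle_to(2312): rpm ← 2312
final state: V = 25.72 m/s, rpm = 2312 → n = rpm/60 = 38.533333 rev/s
J = V / (n·D) = 25.72 / (38.533333 × 1.935) = 0.344948
regime bands: climb J<0.3661 | cruise [0.3661, 0.7323) | windmill J≥0.7323
J = 0.3449 → climb

J = 0.3449, regime = climb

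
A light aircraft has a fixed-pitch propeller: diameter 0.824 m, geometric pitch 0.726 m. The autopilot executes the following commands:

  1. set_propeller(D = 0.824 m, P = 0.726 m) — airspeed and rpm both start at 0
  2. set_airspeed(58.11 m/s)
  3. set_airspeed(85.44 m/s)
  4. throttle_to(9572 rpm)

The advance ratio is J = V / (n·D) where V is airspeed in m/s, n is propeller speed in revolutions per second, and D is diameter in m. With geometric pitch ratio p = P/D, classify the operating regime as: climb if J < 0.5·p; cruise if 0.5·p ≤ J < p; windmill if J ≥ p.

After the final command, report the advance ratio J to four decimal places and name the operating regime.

set_propeller: D = 0.824 m, P = 0.726 m (p = P/D = 0.881068); state ← (V=0, rpm=0)
set_airspeed(58.11): V ← 58.11 m/s
set_airspeed(85.44): V ← 85.44 m/s
throttle_to(9572): rpm ← 9572
final state: V = 85.44 m/s, rpm = 9572 → n = rpm/60 = 159.533333 rev/s
J = V / (n·D) = 85.44 / (159.533333 × 0.824) = 0.649954
regime bands: climb J<0.4405 | cruise [0.4405, 0.8811) | windmill J≥0.8811
J = 0.6500 → cruise

J = 0.6500, regime = cruise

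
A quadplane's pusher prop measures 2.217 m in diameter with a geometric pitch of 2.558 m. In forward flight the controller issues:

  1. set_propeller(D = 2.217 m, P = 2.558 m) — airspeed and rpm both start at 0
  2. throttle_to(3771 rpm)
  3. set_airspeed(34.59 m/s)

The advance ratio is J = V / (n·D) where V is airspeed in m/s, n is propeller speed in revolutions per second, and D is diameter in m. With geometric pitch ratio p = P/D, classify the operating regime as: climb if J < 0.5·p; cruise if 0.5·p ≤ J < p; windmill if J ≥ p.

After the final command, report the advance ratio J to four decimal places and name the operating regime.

J = 0.2482, regime = climb

set_propeller: D = 2.217 m, P = 2.558 m (p = P/D = 1.153811); state ← (V=0, rpm=0)
throttle_to(3771): rpm ← 3771
set_airspeed(34.59): V ← 34.59 m/s
final state: V = 34.59 m/s, rpm = 3771 → n = rpm/60 = 62.850000 rev/s
J = V / (n·D) = 34.59 / (62.850000 × 2.217) = 0.248244
regime bands: climb J<0.5769 | cruise [0.5769, 1.1538) | windmill J≥1.1538
J = 0.2482 → climb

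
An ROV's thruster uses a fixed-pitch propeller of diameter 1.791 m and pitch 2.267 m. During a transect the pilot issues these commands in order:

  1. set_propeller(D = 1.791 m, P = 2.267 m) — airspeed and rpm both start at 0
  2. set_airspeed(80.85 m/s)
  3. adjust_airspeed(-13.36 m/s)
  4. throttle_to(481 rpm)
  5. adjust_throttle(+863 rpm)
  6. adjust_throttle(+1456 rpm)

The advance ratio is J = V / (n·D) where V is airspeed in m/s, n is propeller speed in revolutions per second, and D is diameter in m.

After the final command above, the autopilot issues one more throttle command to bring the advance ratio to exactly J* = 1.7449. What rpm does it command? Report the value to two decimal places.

set_propeller: D = 1.791 m, P = 2.267 m (p = P/D = 1.265773); state ← (V=0, rpm=0)
set_airspeed(80.85): V ← 80.85 m/s
adjust_airspeed(-13.36): V ← 80.85 -13.36 = 67.49 m/s
throttle_to(481): rpm ← 481
adjust_throttle(+863): rpm ← 481 +863 = 1344
adjust_throttle(+1456): rpm ← 1344 +1456 = 2800
final state: V = 67.49 m/s, rpm = 2800 → n = rpm/60 = 46.666667 rev/s
target J* = 1.7449; solve J* = V/(n·D) for n: n = V/(J*·D) = 67.49/(1.7449 × 1.791) = 21.595999 rev/s
rpm = 60·n = 1295.759943

rpm = 1295.76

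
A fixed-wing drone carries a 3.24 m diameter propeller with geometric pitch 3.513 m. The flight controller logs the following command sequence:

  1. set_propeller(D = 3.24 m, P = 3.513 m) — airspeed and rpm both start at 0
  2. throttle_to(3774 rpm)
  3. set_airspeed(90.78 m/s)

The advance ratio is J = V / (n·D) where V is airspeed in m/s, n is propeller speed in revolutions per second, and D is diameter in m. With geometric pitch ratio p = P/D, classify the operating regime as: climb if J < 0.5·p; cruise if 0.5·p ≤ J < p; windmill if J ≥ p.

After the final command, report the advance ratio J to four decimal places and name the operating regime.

J = 0.4454, regime = climb

set_propeller: D = 3.24 m, P = 3.513 m (p = P/D = 1.084259); state ← (V=0, rpm=0)
throttle_to(3774): rpm ← 3774
set_airspeed(90.78): V ← 90.78 m/s
final state: V = 90.78 m/s, rpm = 3774 → n = rpm/60 = 62.900000 rev/s
J = V / (n·D) = 90.78 / (62.900000 × 3.24) = 0.445445
regime bands: climb J<0.5421 | cruise [0.5421, 1.0843) | windmill J≥1.0843
J = 0.4454 → climb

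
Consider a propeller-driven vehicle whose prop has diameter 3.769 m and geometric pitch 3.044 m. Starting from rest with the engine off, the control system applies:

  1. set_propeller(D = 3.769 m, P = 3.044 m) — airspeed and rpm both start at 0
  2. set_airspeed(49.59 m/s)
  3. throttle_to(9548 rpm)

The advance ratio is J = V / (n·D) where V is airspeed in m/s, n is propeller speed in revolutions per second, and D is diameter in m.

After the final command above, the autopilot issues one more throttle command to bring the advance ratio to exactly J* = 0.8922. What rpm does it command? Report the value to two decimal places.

set_propeller: D = 3.769 m, P = 3.044 m (p = P/D = 0.807641); state ← (V=0, rpm=0)
set_airspeed(49.59): V ← 49.59 m/s
throttle_to(9548): rpm ← 9548
final state: V = 49.59 m/s, rpm = 9548 → n = rpm/60 = 159.133333 rev/s
target J* = 0.8922; solve J* = V/(n·D) for n: n = V/(J*·D) = 49.59/(0.8922 × 3.769) = 14.747070 rev/s
rpm = 60·n = 884.824221

rpm = 884.82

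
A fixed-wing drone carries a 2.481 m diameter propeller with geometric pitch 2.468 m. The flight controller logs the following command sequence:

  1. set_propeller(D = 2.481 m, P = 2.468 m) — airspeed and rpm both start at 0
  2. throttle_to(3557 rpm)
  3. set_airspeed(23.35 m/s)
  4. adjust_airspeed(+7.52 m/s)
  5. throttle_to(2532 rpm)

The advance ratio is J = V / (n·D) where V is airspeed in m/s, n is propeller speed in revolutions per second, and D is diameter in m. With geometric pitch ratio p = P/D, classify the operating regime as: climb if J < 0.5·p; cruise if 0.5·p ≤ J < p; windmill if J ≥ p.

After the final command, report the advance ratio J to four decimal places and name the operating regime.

set_propeller: D = 2.481 m, P = 2.468 m (p = P/D = 0.994760); state ← (V=0, rpm=0)
throttle_to(3557): rpm ← 3557
set_airspeed(23.35): V ← 23.35 m/s
adjust_airspeed(+7.52): V ← 23.35 +7.52 = 30.87 m/s
throttle_to(2532): rpm ← 2532
final state: V = 30.87 m/s, rpm = 2532 → n = rpm/60 = 42.200000 rev/s
J = V / (n·D) = 30.87 / (42.200000 × 2.481) = 0.294847
regime bands: climb J<0.4974 | cruise [0.4974, 0.9948) | windmill J≥0.9948
J = 0.2948 → climb

J = 0.2948, regime = climb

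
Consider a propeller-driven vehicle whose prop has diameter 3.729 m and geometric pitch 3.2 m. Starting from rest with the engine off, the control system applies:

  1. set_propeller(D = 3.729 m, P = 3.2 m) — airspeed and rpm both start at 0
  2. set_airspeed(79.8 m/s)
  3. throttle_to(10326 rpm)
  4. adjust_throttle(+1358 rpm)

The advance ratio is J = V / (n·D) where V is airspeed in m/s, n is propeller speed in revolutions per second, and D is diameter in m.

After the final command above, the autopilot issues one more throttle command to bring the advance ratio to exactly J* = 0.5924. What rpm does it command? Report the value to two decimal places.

rpm = 2167.44

set_propeller: D = 3.729 m, P = 3.2 m (p = P/D = 0.858139); state ← (V=0, rpm=0)
set_airspeed(79.8): V ← 79.8 m/s
throttle_to(10326): rpm ← 10326
adjust_throttle(+1358): rpm ← 10326 +1358 = 11684
final state: V = 79.8 m/s, rpm = 11684 → n = rpm/60 = 194.733333 rev/s
target J* = 0.5924; solve J* = V/(n·D) for n: n = V/(J*·D) = 79.8/(0.5924 × 3.729) = 36.123969 rev/s
rpm = 60·n = 2167.438126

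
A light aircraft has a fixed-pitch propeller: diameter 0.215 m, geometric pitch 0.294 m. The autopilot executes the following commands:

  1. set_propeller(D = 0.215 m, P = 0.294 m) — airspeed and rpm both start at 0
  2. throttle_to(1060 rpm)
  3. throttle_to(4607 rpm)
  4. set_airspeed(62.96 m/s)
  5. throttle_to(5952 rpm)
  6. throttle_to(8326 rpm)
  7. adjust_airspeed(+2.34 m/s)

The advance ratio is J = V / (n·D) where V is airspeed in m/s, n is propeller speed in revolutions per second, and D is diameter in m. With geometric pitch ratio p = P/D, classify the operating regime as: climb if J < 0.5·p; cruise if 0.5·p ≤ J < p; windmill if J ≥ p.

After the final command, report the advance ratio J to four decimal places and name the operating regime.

J = 2.1887, regime = windmill

set_propeller: D = 0.215 m, P = 0.294 m (p = P/D = 1.367442); state ← (V=0, rpm=0)
throttle_to(1060): rpm ← 1060
throttle_to(4607): rpm ← 4607
set_airspeed(62.96): V ← 62.96 m/s
throttle_to(5952): rpm ← 5952
throttle_to(8326): rpm ← 8326
adjust_airspeed(+2.34): V ← 62.96 +2.34 = 65.3 m/s
final state: V = 65.3 m/s, rpm = 8326 → n = rpm/60 = 138.766667 rev/s
J = V / (n·D) = 65.3 / (138.766667 × 0.215) = 2.188717
regime bands: climb J<0.6837 | cruise [0.6837, 1.3674) | windmill J≥1.3674
J = 2.1887 → windmill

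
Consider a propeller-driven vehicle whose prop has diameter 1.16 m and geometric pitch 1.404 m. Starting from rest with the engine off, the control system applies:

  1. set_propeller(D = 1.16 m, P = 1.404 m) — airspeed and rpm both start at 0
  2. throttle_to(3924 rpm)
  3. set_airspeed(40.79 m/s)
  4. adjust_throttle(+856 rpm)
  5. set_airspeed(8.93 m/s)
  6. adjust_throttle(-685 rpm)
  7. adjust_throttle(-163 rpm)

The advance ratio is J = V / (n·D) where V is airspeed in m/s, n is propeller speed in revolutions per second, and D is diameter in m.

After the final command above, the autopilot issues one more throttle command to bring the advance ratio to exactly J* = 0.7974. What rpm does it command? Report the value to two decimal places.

set_propeller: D = 1.16 m, P = 1.404 m (p = P/D = 1.210345); state ← (V=0, rpm=0)
throttle_to(3924): rpm ← 3924
set_airspeed(40.79): V ← 40.79 m/s
adjust_throttle(+856): rpm ← 3924 +856 = 4780
set_airspeed(8.93): V ← 8.93 m/s
adjust_throttle(-685): rpm ← 4780 -685 = 4095
adjust_throttle(-163): rpm ← 4095 -163 = 3932
final state: V = 8.93 m/s, rpm = 3932 → n = rpm/60 = 65.533333 rev/s
target J* = 0.7974; solve J* = V/(n·D) for n: n = V/(J*·D) = 8.93/(0.7974 × 1.16) = 9.654221 rev/s
rpm = 60·n = 579.253263

rpm = 579.25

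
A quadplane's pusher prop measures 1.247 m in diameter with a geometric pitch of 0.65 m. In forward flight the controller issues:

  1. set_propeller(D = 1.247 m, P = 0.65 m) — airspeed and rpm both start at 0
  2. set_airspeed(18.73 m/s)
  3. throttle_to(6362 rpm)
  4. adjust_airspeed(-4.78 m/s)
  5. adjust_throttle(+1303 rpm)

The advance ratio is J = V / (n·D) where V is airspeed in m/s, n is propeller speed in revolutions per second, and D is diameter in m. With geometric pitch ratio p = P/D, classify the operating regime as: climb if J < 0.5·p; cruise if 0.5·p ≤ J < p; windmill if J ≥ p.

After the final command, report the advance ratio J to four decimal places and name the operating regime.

set_propeller: D = 1.247 m, P = 0.65 m (p = P/D = 0.521251); state ← (V=0, rpm=0)
set_airspeed(18.73): V ← 18.73 m/s
throttle_to(6362): rpm ← 6362
adjust_airspeed(-4.78): V ← 18.73 -4.78 = 13.95 m/s
adjust_throttle(+1303): rpm ← 6362 +1303 = 7665
final state: V = 13.95 m/s, rpm = 7665 → n = rpm/60 = 127.750000 rev/s
J = V / (n·D) = 13.95 / (127.750000 × 1.247) = 0.087568
regime bands: climb J<0.2606 | cruise [0.2606, 0.5213) | windmill J≥0.5213
J = 0.0876 → climb

J = 0.0876, regime = climb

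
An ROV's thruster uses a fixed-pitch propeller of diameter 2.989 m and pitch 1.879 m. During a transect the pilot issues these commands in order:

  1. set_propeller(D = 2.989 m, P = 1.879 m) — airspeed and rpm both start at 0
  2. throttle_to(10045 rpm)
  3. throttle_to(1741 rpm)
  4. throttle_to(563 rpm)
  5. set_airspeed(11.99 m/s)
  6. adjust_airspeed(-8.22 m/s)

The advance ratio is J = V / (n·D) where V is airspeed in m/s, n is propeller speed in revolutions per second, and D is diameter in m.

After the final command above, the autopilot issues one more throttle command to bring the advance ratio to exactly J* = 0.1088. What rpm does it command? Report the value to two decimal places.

set_propeller: D = 2.989 m, P = 1.879 m (p = P/D = 0.628638); state ← (V=0, rpm=0)
throttle_to(10045): rpm ← 10045
throttle_to(1741): rpm ← 1741
throttle_to(563): rpm ← 563
set_airspeed(11.99): V ← 11.99 m/s
adjust_airspeed(-8.22): V ← 11.99 -8.22 = 3.77 m/s
final state: V = 3.77 m/s, rpm = 563 → n = rpm/60 = 9.383333 rev/s
target J* = 0.1088; solve J* = V/(n·D) for n: n = V/(J*·D) = 3.77/(0.1088 × 2.989) = 11.592752 rev/s
rpm = 60·n = 695.565111

rpm = 695.57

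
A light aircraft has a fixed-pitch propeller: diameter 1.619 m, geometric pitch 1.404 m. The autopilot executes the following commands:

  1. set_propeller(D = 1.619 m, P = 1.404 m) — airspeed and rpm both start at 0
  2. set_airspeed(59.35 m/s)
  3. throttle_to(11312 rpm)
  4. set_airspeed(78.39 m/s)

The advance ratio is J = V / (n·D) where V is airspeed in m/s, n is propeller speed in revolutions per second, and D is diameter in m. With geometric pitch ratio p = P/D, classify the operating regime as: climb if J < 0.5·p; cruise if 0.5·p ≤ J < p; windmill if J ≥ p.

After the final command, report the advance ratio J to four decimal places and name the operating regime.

set_propeller: D = 1.619 m, P = 1.404 m (p = P/D = 0.867202); state ← (V=0, rpm=0)
set_airspeed(59.35): V ← 59.35 m/s
throttle_to(11312): rpm ← 11312
set_airspeed(78.39): V ← 78.39 m/s
final state: V = 78.39 m/s, rpm = 11312 → n = rpm/60 = 188.533333 rev/s
J = V / (n·D) = 78.39 / (188.533333 × 1.619) = 0.256818
regime bands: climb J<0.4336 | cruise [0.4336, 0.8672) | windmill J≥0.8672
J = 0.2568 → climb

J = 0.2568, regime = climb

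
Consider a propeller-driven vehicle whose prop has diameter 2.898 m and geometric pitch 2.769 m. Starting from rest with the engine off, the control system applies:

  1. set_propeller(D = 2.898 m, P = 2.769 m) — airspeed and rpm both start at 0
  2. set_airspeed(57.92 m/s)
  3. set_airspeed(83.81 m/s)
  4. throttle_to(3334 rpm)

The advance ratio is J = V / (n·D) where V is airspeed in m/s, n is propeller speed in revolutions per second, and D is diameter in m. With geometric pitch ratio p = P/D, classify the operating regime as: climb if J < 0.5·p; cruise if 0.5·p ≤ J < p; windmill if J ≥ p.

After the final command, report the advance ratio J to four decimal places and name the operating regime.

set_propeller: D = 2.898 m, P = 2.769 m (p = P/D = 0.955487); state ← (V=0, rpm=0)
set_airspeed(57.92): V ← 57.92 m/s
set_airspeed(83.81): V ← 83.81 m/s
throttle_to(3334): rpm ← 3334
final state: V = 83.81 m/s, rpm = 3334 → n = rpm/60 = 55.566667 rev/s
J = V / (n·D) = 83.81 / (55.566667 × 2.898) = 0.520455
regime bands: climb J<0.4777 | cruise [0.4777, 0.9555) | windmill J≥0.9555
J = 0.5205 → cruise

J = 0.5205, regime = cruise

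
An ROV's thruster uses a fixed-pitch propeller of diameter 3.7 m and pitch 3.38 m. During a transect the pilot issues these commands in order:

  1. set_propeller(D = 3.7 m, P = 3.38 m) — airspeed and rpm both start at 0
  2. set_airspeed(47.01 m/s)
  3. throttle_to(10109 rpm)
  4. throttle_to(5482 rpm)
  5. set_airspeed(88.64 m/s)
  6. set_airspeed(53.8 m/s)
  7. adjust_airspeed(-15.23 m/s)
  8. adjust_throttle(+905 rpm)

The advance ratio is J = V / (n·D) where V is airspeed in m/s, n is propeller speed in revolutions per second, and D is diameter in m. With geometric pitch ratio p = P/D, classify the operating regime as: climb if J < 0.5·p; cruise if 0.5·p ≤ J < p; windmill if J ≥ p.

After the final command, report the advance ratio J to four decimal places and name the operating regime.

J = 0.0979, regime = climb

set_propeller: D = 3.7 m, P = 3.38 m (p = P/D = 0.913514); state ← (V=0, rpm=0)
set_airspeed(47.01): V ← 47.01 m/s
throttle_to(10109): rpm ← 10109
throttle_to(5482): rpm ← 5482
set_airspeed(88.64): V ← 88.64 m/s
set_airspeed(53.8): V ← 53.8 m/s
adjust_airspeed(-15.23): V ← 53.8 -15.23 = 38.57 m/s
adjust_throttle(+905): rpm ← 5482 +905 = 6387
final state: V = 38.57 m/s, rpm = 6387 → n = rpm/60 = 106.450000 rev/s
J = V / (n·D) = 38.57 / (106.450000 × 3.7) = 0.097927
regime bands: climb J<0.4568 | cruise [0.4568, 0.9135) | windmill J≥0.9135
J = 0.0979 → climb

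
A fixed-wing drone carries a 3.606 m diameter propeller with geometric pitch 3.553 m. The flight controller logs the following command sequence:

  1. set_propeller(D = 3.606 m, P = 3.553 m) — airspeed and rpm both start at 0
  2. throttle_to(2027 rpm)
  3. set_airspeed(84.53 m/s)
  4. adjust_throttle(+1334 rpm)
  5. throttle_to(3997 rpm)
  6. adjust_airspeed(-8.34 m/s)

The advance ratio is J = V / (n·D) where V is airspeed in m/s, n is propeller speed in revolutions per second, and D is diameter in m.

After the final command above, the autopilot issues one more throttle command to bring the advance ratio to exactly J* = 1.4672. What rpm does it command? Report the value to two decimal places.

set_propeller: D = 3.606 m, P = 3.553 m (p = P/D = 0.985302); state ← (V=0, rpm=0)
throttle_to(2027): rpm ← 2027
set_airspeed(84.53): V ← 84.53 m/s
adjust_throttle(+1334): rpm ← 2027 +1334 = 3361
throttle_to(3997): rpm ← 3997
adjust_airspeed(-8.34): V ← 84.53 -8.34 = 76.19 m/s
final state: V = 76.19 m/s, rpm = 3997 → n = rpm/60 = 66.616667 rev/s
target J* = 1.4672; solve J* = V/(n·D) for n: n = V/(J*·D) = 76.19/(1.4672 × 3.606) = 14.400678 rev/s
rpm = 60·n = 864.040667

rpm = 864.04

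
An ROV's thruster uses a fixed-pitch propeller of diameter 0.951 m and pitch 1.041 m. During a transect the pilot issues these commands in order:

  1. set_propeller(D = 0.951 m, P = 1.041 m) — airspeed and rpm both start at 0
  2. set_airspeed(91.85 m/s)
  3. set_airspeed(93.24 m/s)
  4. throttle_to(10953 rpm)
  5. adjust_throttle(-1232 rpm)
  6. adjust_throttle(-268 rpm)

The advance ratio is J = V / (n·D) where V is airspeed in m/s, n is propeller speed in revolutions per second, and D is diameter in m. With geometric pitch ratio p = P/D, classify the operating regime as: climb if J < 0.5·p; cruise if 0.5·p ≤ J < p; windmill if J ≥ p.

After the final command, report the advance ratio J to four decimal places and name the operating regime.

set_propeller: D = 0.951 m, P = 1.041 m (p = P/D = 1.094637); state ← (V=0, rpm=0)
set_airspeed(91.85): V ← 91.85 m/s
set_airspeed(93.24): V ← 93.24 m/s
throttle_to(10953): rpm ← 10953
adjust_throttle(-1232): rpm ← 10953 -1232 = 9721
adjust_throttle(-268): rpm ← 9721 -268 = 9453
final state: V = 93.24 m/s, rpm = 9453 → n = rpm/60 = 157.550000 rev/s
J = V / (n·D) = 93.24 / (157.550000 × 0.951) = 0.622305
regime bands: climb J<0.5473 | cruise [0.5473, 1.0946) | windmill J≥1.0946
J = 0.6223 → cruise

J = 0.6223, regime = cruise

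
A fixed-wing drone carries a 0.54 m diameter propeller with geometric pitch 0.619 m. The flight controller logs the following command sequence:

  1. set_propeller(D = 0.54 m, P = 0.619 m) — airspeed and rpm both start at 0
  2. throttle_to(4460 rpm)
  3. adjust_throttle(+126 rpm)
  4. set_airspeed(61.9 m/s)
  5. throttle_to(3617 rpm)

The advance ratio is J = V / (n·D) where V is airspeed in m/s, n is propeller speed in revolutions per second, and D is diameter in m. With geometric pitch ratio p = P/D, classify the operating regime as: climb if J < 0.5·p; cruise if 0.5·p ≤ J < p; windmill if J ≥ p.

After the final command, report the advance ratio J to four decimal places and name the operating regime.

J = 1.9015, regime = windmill

set_propeller: D = 0.54 m, P = 0.619 m (p = P/D = 1.146296); state ← (V=0, rpm=0)
throttle_to(4460): rpm ← 4460
adjust_throttle(+126): rpm ← 4460 +126 = 4586
set_airspeed(61.9): V ← 61.9 m/s
throttle_to(3617): rpm ← 3617
final state: V = 61.9 m/s, rpm = 3617 → n = rpm/60 = 60.283333 rev/s
J = V / (n·D) = 61.9 / (60.283333 × 0.54) = 1.901514
regime bands: climb J<0.5731 | cruise [0.5731, 1.1463) | windmill J≥1.1463
J = 1.9015 → windmill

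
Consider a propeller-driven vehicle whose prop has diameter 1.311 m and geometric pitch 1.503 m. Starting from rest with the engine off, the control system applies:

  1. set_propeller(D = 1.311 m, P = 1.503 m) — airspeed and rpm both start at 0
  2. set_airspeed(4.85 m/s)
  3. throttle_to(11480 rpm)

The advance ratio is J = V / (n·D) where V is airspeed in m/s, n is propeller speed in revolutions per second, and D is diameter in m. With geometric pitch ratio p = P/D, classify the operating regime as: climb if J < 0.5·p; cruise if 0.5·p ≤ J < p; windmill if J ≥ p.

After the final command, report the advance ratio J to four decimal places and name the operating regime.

J = 0.0193, regime = climb

set_propeller: D = 1.311 m, P = 1.503 m (p = P/D = 1.146453); state ← (V=0, rpm=0)
set_airspeed(4.85): V ← 4.85 m/s
throttle_to(11480): rpm ← 11480
final state: V = 4.85 m/s, rpm = 11480 → n = rpm/60 = 191.333333 rev/s
J = V / (n·D) = 4.85 / (191.333333 × 1.311) = 0.019335
regime bands: climb J<0.5732 | cruise [0.5732, 1.1465) | windmill J≥1.1465
J = 0.0193 → climb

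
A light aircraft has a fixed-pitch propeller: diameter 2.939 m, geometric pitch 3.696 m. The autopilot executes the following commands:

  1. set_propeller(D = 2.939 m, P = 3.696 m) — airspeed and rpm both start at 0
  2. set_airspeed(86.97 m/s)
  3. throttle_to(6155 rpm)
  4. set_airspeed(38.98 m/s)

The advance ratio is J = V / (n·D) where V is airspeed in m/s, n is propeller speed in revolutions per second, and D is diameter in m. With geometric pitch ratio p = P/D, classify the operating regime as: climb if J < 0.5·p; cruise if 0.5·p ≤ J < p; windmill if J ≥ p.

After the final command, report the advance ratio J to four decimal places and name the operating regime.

J = 0.1293, regime = climb

set_propeller: D = 2.939 m, P = 3.696 m (p = P/D = 1.257571); state ← (V=0, rpm=0)
set_airspeed(86.97): V ← 86.97 m/s
throttle_to(6155): rpm ← 6155
set_airspeed(38.98): V ← 38.98 m/s
final state: V = 38.98 m/s, rpm = 6155 → n = rpm/60 = 102.583333 rev/s
J = V / (n·D) = 38.98 / (102.583333 × 2.939) = 0.129290
regime bands: climb J<0.6288 | cruise [0.6288, 1.2576) | windmill J≥1.2576
J = 0.1293 → climb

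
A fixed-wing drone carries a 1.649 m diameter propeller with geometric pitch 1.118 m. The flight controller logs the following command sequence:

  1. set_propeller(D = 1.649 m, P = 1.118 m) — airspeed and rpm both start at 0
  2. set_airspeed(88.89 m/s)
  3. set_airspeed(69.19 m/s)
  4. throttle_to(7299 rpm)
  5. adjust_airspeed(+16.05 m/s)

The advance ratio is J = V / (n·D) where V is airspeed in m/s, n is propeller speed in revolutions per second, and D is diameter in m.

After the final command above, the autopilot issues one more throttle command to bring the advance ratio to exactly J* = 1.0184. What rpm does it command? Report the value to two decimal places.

rpm = 3045.48

set_propeller: D = 1.649 m, P = 1.118 m (p = P/D = 0.677987); state ← (V=0, rpm=0)
set_airspeed(88.89): V ← 88.89 m/s
set_airspeed(69.19): V ← 69.19 m/s
throttle_to(7299): rpm ← 7299
adjust_airspeed(+16.05): V ← 69.19 +16.05 = 85.24 m/s
final state: V = 85.24 m/s, rpm = 7299 → n = rpm/60 = 121.650000 rev/s
target J* = 1.0184; solve J* = V/(n·D) for n: n = V/(J*·D) = 85.24/(1.0184 × 1.649) = 50.757988 rev/s
rpm = 60·n = 3045.479252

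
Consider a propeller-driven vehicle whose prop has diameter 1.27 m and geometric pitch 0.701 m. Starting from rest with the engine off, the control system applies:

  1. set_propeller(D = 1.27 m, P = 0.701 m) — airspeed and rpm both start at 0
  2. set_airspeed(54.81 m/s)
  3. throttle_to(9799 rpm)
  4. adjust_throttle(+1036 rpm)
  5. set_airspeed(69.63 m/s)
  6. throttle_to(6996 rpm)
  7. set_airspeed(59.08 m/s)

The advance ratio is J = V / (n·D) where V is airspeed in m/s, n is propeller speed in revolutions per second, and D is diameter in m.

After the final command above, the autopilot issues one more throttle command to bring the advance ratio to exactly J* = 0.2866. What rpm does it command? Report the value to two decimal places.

rpm = 9738.94

set_propeller: D = 1.27 m, P = 0.701 m (p = P/D = 0.551969); state ← (V=0, rpm=0)
set_airspeed(54.81): V ← 54.81 m/s
throttle_to(9799): rpm ← 9799
adjust_throttle(+1036): rpm ← 9799 +1036 = 10835
set_airspeed(69.63): V ← 69.63 m/s
throttle_to(6996): rpm ← 6996
set_airspeed(59.08): V ← 59.08 m/s
final state: V = 59.08 m/s, rpm = 6996 → n = rpm/60 = 116.600000 rev/s
target J* = 0.2866; solve J* = V/(n·D) for n: n = V/(J*·D) = 59.08/(0.2866 × 1.27) = 162.315719 rev/s
rpm = 60·n = 9738.943135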